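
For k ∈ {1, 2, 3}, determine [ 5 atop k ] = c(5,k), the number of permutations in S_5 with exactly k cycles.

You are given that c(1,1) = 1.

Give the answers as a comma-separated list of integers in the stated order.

24, 50, 35

@2  (2,1):1·1+0→1, (2,2):0·1+1→1
@3  (3,1):1·2+0→2, (3,2):1·2+1→3, (3,3):0·2+1→1
@4  (4,1):2·3+0→6, (4,2):3·3+2→11, (4,3):1·3+3→6
@5  (5,1):6·4+0→24, (5,2):11·4+6→50, (5,3):6·4+11→35
Read c(5,1) = 24, c(5,2) = 50, c(5,3) = 35.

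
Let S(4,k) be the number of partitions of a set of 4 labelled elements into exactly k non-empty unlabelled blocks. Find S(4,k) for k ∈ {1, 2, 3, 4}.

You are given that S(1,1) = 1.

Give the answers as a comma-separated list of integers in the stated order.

1, 7, 6, 1

@2  (2,1):1·1+0→1, (2,2):0·2+1→1
@3  (3,1):1·1+0→1, (3,2):1·2+1→3, (3,3):0·3+1→1
@4  (4,1):1·1+0→1, (4,2):3·2+1→7, (4,3):1·3+3→6, (4,4):0·4+1→1
Read S(4,1) = 1, S(4,2) = 7, S(4,3) = 6, S(4,4) = 1.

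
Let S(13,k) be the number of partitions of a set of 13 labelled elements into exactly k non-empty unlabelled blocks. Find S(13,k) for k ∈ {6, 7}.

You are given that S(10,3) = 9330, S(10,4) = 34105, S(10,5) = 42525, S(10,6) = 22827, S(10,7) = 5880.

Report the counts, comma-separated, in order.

9321312, 5715424

row 11: T[11][4]=4·34105+9330=145750  T[11][5]=5·42525+34105=246730  T[11][6]=6·22827+42525=179487  T[11][7]=7·5880+22827=63987
row 12: T[12][5]=5·246730+145750=1379400  T[12][6]=6·179487+246730=1323652  T[12][7]=7·63987+179487=627396
row 13: T[13][6]=6·1323652+1379400=9321312  T[13][7]=7·627396+1323652=5715424
Read S(13,6) = 9321312, S(13,7) = 5715424.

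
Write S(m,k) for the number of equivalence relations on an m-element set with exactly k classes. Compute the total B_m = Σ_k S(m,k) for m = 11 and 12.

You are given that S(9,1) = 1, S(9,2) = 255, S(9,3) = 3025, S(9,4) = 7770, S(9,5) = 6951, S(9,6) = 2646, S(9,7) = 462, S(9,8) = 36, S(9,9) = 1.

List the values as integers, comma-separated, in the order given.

678570, 4213597

@10  (10,1):1·1+0→1, (10,2):255·2+1→511, (10,3):3025·3+255→9330, (10,4):7770·4+3025→34105, (10,5):6951·5+7770→42525, (10,6):2646·6+6951→22827, (10,7):462·7+2646→5880, (10,8):36·8+462→750, (10,9):1·9+36→45, (10,10):0·10+1→1
@11  (11,1):1·1+0→1, (11,2):511·2+1→1023, (11,3):9330·3+511→28501, (11,4):34105·4+9330→145750, (11,5):42525·5+34105→246730, (11,6):22827·6+42525→179487, (11,7):5880·7+22827→63987, (11,8):750·8+5880→11880, (11,9):45·9+750→1155, (11,10):1·10+45→55, (11,11):0·11+1→1
@12  (12,1):1·1+0→1, (12,2):1023·2+1→2047, (12,3):28501·3+1023→86526, (12,4):145750·4+28501→611501, (12,5):246730·5+145750→1379400, (12,6):179487·6+246730→1323652, (12,7):63987·7+179487→627396, (12,8):11880·8+63987→159027, (12,9):1155·9+11880→22275, (12,10):55·10+1155→1705, (12,11):1·11+55→66, (12,12):0·12+1→1
B_11 = ΣS(11,k) = 1+1023+28501+145750+246730+179487+63987+11880+1155+55+1 = 678570
B_12 = ΣS(12,k) = 1+2047+86526+611501+1379400+1323652+627396+159027+22275+1705+66+1 = 4213597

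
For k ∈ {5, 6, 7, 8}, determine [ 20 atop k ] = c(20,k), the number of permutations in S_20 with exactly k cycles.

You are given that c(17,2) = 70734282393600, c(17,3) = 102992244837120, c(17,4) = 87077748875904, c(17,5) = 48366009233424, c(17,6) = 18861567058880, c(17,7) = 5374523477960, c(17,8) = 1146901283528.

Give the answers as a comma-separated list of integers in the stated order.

371384787345228000, 161429736530118960, 52260903362512720, 12953636989943896

i=18: T(18,3)=70734282393600+17·102992244837120=1821602444624640 | T(18,4)=102992244837120+17·87077748875904=1583313975727488 | T(18,5)=87077748875904+17·48366009233424=909299905844112 | T(18,6)=48366009233424+17·18861567058880=369012649234384 | T(18,7)=18861567058880+17·5374523477960=110228466184200 | T(18,8)=5374523477960+17·1146901283528=24871845297936
i=19: T(19,4)=1821602444624640+18·1583313975727488=30321254007719424 | T(19,5)=1583313975727488+18·909299905844112=17950712280921504 | T(19,6)=909299905844112+18·369012649234384=7551527592063024 | T(19,7)=369012649234384+18·110228466184200=2353125040549984 | T(19,8)=110228466184200+18·24871845297936=557921681547048
i=20: T(20,5)=30321254007719424+19·17950712280921504=371384787345228000 | T(20,6)=17950712280921504+19·7551527592063024=161429736530118960 | T(20,7)=7551527592063024+19·2353125040549984=52260903362512720 | T(20,8)=2353125040549984+19·557921681547048=12953636989943896
Read c(20,5) = 371384787345228000, c(20,6) = 161429736530118960, c(20,7) = 52260903362512720, c(20,8) = 12953636989943896.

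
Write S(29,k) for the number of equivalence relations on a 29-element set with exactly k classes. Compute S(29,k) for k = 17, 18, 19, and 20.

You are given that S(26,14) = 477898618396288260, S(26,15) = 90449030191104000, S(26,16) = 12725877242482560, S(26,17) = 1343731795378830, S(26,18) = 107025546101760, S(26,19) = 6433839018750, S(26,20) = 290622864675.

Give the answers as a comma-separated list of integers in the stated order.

21818248085373723570, 2598531274376323650, 239332331869053150, 17110181160972900

r27: T_27,15=15×90449030191104000+477898618396288260=1834634071262848260; T_27,16=16×12725877242482560+90449030191104000=294063066070824960; T_27,17=17×1343731795378830+12725877242482560=35569317763922670; T_27,18=18×107025546101760+1343731795378830=3270191625210510; T_27,19=19×6433839018750+107025546101760=229268487458010; T_27,20=20×290622864675+6433839018750=12246296312250
r28: T_28,16=16×294063066070824960+1834634071262848260=6539643128396047620; T_28,17=17×35569317763922670+294063066070824960=898741468057510350; T_28,18=18×3270191625210510+35569317763922670=94432767017711850; T_28,19=19×229268487458010+3270191625210510=7626292886912700; T_28,20=20×12246296312250+229268487458010=474194413703010
r29: T_29,17=17×898741468057510350+6539643128396047620=21818248085373723570; T_29,18=18×94432767017711850+898741468057510350=2598531274376323650; T_29,19=19×7626292886912700+94432767017711850=239332331869053150; T_29,20=20×474194413703010+7626292886912700=17110181160972900
Read S(29,17) = 21818248085373723570, S(29,18) = 2598531274376323650, S(29,19) = 239332331869053150, S(29,20) = 17110181160972900.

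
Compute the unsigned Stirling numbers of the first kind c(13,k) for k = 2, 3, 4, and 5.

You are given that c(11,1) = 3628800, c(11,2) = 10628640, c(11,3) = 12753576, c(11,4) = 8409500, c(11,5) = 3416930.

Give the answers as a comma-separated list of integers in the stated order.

@12  (12,1):3628800·11+0→39916800, (12,2):10628640·11+3628800→120543840, (12,3):12753576·11+10628640→150917976, (12,4):8409500·11+12753576→105258076, (12,5):3416930·11+8409500→45995730
@13  (13,2):120543840·12+39916800→1486442880, (13,3):150917976·12+120543840→1931559552, (13,4):105258076·12+150917976→1414014888, (13,5):45995730·12+105258076→657206836
Read c(13,2) = 1486442880, c(13,3) = 1931559552, c(13,4) = 1414014888, c(13,5) = 657206836.

1486442880, 1931559552, 1414014888, 657206836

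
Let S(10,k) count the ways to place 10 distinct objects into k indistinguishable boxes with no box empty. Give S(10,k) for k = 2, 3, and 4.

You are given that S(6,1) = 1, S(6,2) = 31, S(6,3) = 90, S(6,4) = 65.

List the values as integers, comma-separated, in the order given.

r7: T_7,1=1×1+0=1; T_7,2=2×31+1=63; T_7,3=3×90+31=301; T_7,4=4×65+90=350
r8: T_8,1=1×1+0=1; T_8,2=2×63+1=127; T_8,3=3×301+63=966; T_8,4=4×350+301=1701
r9: T_9,1=1×1+0=1; T_9,2=2×127+1=255; T_9,3=3×966+127=3025; T_9,4=4×1701+966=7770
r10: T_10,2=2×255+1=511; T_10,3=3×3025+255=9330; T_10,4=4×7770+3025=34105
Read S(10,2) = 511, S(10,3) = 9330, S(10,4) = 34105.

511, 9330, 34105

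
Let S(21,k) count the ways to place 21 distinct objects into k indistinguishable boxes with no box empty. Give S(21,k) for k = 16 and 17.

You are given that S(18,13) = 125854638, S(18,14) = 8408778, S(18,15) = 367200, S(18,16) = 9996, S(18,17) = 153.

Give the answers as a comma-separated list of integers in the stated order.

i=19: T(19,14)=125854638+14·8408778=243577530 | T(19,15)=8408778+15·367200=13916778 | T(19,16)=367200+16·9996=527136 | T(19,17)=9996+17·153=12597
i=20: T(20,15)=243577530+15·13916778=452329200 | T(20,16)=13916778+16·527136=22350954 | T(20,17)=527136+17·12597=741285
i=21: T(21,16)=452329200+16·22350954=809944464 | T(21,17)=22350954+17·741285=34952799
Read S(21,16) = 809944464, S(21,17) = 34952799.

809944464, 34952799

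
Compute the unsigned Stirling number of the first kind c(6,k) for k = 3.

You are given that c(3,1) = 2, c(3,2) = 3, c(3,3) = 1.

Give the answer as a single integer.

r4: T_4,1=3×2+0=6; T_4,2=3×3+2=11; T_4,3=3×1+3=6
r5: T_5,2=4×11+6=50; T_5,3=4×6+11=35
r6: T_6,3=5×35+50=225
Read c(6,3) = 225.

225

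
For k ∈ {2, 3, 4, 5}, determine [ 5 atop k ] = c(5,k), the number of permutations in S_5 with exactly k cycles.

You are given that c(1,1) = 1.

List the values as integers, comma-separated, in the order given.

[2] T[2,1]:1*1+0=1 · T[2,2]:1*0+1=1
[3] T[3,1]:2*1+0=2 · T[3,2]:2*1+1=3 · T[3,3]:2*0+1=1
[4] T[4,1]:3*2+0=6 · T[4,2]:3*3+2=11 · T[4,3]:3*1+3=6 · T[4,4]:3*0+1=1
[5] T[5,2]:4*11+6=50 · T[5,3]:4*6+11=35 · T[5,4]:4*1+6=10 · T[5,5]:4*0+1=1
Read c(5,2) = 50, c(5,3) = 35, c(5,4) = 10, c(5,5) = 1.

50, 35, 10, 1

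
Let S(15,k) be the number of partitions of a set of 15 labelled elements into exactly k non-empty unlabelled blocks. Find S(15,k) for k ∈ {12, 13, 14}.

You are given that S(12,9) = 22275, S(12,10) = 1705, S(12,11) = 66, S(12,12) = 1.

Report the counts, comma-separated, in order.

106470, 4550, 105

r13: T_13,10=10×1705+22275=39325; T_13,11=11×66+1705=2431; T_13,12=12×1+66=78; T_13,13=13×0+1=1
r14: T_14,11=11×2431+39325=66066; T_14,12=12×78+2431=3367; T_14,13=13×1+78=91; T_14,14=14×0+1=1
r15: T_15,12=12×3367+66066=106470; T_15,13=13×91+3367=4550; T_15,14=14×1+91=105
Read S(15,12) = 106470, S(15,13) = 4550, S(15,14) = 105.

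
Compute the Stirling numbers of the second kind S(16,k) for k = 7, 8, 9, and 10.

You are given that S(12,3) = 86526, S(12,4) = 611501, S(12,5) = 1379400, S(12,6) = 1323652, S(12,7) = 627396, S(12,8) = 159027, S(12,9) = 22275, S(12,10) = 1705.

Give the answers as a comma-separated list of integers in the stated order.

row 13: T[13][4]=4·611501+86526=2532530  T[13][5]=5·1379400+611501=7508501  T[13][6]=6·1323652+1379400=9321312  T[13][7]=7·627396+1323652=5715424  T[13][8]=8·159027+627396=1899612  T[13][9]=9·22275+159027=359502  T[13][10]=10·1705+22275=39325
row 14: T[14][5]=5·7508501+2532530=40075035  T[14][6]=6·9321312+7508501=63436373  T[14][7]=7·5715424+9321312=49329280  T[14][8]=8·1899612+5715424=20912320  T[14][9]=9·359502+1899612=5135130  T[14][10]=10·39325+359502=752752
row 15: T[15][6]=6·63436373+40075035=420693273  T[15][7]=7·49329280+63436373=408741333  T[15][8]=8·20912320+49329280=216627840  T[15][9]=9·5135130+20912320=67128490  T[15][10]=10·752752+5135130=12662650
row 16: T[16][7]=7·408741333+420693273=3281882604  T[16][8]=8·216627840+408741333=2141764053  T[16][9]=9·67128490+216627840=820784250  T[16][10]=10·12662650+67128490=193754990
Read S(16,7) = 3281882604, S(16,8) = 2141764053, S(16,9) = 820784250, S(16,10) = 193754990.

3281882604, 2141764053, 820784250, 193754990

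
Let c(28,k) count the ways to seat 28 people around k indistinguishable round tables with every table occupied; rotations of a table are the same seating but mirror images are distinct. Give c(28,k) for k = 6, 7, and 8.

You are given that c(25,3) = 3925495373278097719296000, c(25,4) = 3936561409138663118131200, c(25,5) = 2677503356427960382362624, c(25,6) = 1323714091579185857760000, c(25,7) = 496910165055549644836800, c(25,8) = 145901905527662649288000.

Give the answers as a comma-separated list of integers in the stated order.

28969458895980281319670568448, 11616723683566425573507775872, 3673742549077683082376236224

r26: T_26,4=25×3936561409138663118131200+3925495373278097719296000=102339530601744675672576000; T_26,5=25×2677503356427960382362624+3936561409138663118131200=70874145319837672677196800; T_26,6=25×1323714091579185857760000+2677503356427960382362624=35770355645907606826362624; T_26,7=25×496910165055549644836800+1323714091579185857760000=13746468217967926978680000; T_26,8=25×145901905527662649288000+496910165055549644836800=4144457803247115877036800
r27: T_27,5=26×70874145319837672677196800+102339530601744675672576000=1945067308917524165279692800; T_27,6=26×35770355645907606826362624+70874145319837672677196800=1000903392113435450162625024; T_27,7=26×13746468217967926978680000+35770355645907606826362624=393178529313073708272042624; T_27,8=26×4144457803247115877036800+13746468217967926978680000=121502371102392939781636800
r28: T_28,6=27×1000903392113435450162625024+1945067308917524165279692800=28969458895980281319670568448; T_28,7=27×393178529313073708272042624+1000903392113435450162625024=11616723683566425573507775872; T_28,8=27×121502371102392939781636800+393178529313073708272042624=3673742549077683082376236224
Read c(28,6) = 28969458895980281319670568448, c(28,7) = 11616723683566425573507775872, c(28,8) = 3673742549077683082376236224.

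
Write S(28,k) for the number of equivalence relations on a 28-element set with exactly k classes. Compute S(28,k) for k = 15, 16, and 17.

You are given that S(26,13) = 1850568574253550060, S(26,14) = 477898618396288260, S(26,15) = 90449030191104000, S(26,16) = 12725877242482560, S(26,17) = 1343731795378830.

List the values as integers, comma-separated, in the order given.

@27  (27,14):477898618396288260·14+1850568574253550060→8541149231801585700, (27,15):90449030191104000·15+477898618396288260→1834634071262848260, (27,16):12725877242482560·16+90449030191104000→294063066070824960, (27,17):1343731795378830·17+12725877242482560→35569317763922670
@28  (28,15):1834634071262848260·15+8541149231801585700→36060660300744309600, (28,16):294063066070824960·16+1834634071262848260→6539643128396047620, (28,17):35569317763922670·17+294063066070824960→898741468057510350
Read S(28,15) = 36060660300744309600, S(28,16) = 6539643128396047620, S(28,17) = 898741468057510350.

36060660300744309600, 6539643128396047620, 898741468057510350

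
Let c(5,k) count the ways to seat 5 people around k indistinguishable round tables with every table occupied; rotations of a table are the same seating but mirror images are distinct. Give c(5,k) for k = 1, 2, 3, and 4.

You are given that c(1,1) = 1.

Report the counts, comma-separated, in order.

r2: T_2,1=1×1+0=1; T_2,2=1×0+1=1
r3: T_3,1=2×1+0=2; T_3,2=2×1+1=3; T_3,3=2×0+1=1
r4: T_4,1=3×2+0=6; T_4,2=3×3+2=11; T_4,3=3×1+3=6; T_4,4=3×0+1=1
r5: T_5,1=4×6+0=24; T_5,2=4×11+6=50; T_5,3=4×6+11=35; T_5,4=4×1+6=10
Read c(5,1) = 24, c(5,2) = 50, c(5,3) = 35, c(5,4) = 10.

24, 50, 35, 10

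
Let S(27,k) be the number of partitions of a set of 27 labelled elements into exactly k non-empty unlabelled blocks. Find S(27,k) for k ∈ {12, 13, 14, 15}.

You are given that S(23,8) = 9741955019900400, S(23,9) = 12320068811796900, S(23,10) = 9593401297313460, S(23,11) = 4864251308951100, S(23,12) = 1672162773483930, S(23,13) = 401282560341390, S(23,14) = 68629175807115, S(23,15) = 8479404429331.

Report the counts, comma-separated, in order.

@24  (24,9):12320068811796900·9+9741955019900400→120622574326072500, (24,10):9593401297313460·10+12320068811796900→108254081784931500, (24,11):4864251308951100·11+9593401297313460→63100165695775560, (24,12):1672162773483930·12+4864251308951100→24930204590758260, (24,13):401282560341390·13+1672162773483930→6888836057922000, (24,14):68629175807115·14+401282560341390→1362091021641000, (24,15):8479404429331·15+68629175807115→195820242247080
@25  (25,10):108254081784931500·10+120622574326072500→1203163392175387500, (25,11):63100165695775560·11+108254081784931500→802355904438462660, (25,12):24930204590758260·12+63100165695775560→362262620784874680, (25,13):6888836057922000·13+24930204590758260→114485073343744260, (25,14):1362091021641000·14+6888836057922000→25958110360896000, (25,15):195820242247080·15+1362091021641000→4299394655347200
@26  (26,11):802355904438462660·11+1203163392175387500→10029078340998476760, (26,12):362262620784874680·12+802355904438462660→5149507353856958820, (26,13):114485073343744260·13+362262620784874680→1850568574253550060, (26,14):25958110360896000·14+114485073343744260→477898618396288260, (26,15):4299394655347200·15+25958110360896000→90449030191104000
@27  (27,12):5149507353856958820·12+10029078340998476760→71823166587281982600, (27,13):1850568574253550060·13+5149507353856958820→29206898819153109600, (27,14):477898618396288260·14+1850568574253550060→8541149231801585700, (27,15):90449030191104000·15+477898618396288260→1834634071262848260
Read S(27,12) = 71823166587281982600, S(27,13) = 29206898819153109600, S(27,14) = 8541149231801585700, S(27,15) = 1834634071262848260.

71823166587281982600, 29206898819153109600, 8541149231801585700, 1834634071262848260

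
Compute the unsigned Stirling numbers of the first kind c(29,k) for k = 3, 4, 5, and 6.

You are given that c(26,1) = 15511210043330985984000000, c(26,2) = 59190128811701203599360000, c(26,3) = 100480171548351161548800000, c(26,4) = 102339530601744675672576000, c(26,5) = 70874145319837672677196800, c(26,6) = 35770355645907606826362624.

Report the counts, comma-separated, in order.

r27: T_27,1=26×15511210043330985984000000+0=403291461126605635584000000; T_27,2=26×59190128811701203599360000+15511210043330985984000000=1554454559147562279567360000; T_27,3=26×100480171548351161548800000+59190128811701203599360000=2671674589068831403868160000; T_27,4=26×102339530601744675672576000+100480171548351161548800000=2761307967193712729035776000; T_27,5=26×70874145319837672677196800+102339530601744675672576000=1945067308917524165279692800; T_27,6=26×35770355645907606826362624+70874145319837672677196800=1000903392113435450162625024
r28: T_28,2=27×1554454559147562279567360000+403291461126605635584000000=42373564558110787183902720000; T_28,3=27×2671674589068831403868160000+1554454559147562279567360000=73689668464006010184007680000; T_28,4=27×2761307967193712729035776000+2671674589068831403868160000=77226989703299075087834112000; T_28,5=27×1945067308917524165279692800+2761307967193712729035776000=55278125307966865191587481600; T_28,6=27×1000903392113435450162625024+1945067308917524165279692800=28969458895980281319670568448
r29: T_29,3=28×73689668464006010184007680000+42373564558110787183902720000=2105684281550279072336117760000; T_29,4=28×77226989703299075087834112000+73689668464006010184007680000=2236045380156380112643362816000; T_29,5=28×55278125307966865191587481600+77226989703299075087834112000=1625014498326371300452283596800; T_29,6=28×28969458895980281319670568448+55278125307966865191587481600=866422974395414742142363398144
Read c(29,3) = 2105684281550279072336117760000, c(29,4) = 2236045380156380112643362816000, c(29,5) = 1625014498326371300452283596800, c(29,6) = 866422974395414742142363398144.

2105684281550279072336117760000, 2236045380156380112643362816000, 1625014498326371300452283596800, 866422974395414742142363398144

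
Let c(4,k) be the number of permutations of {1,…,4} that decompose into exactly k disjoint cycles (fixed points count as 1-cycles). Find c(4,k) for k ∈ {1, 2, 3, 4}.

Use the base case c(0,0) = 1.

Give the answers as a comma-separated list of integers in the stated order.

6, 11, 6, 1

r1: T_1,1=0×0+1=1
r2: T_2,1=1×1+0=1; T_2,2=1×0+1=1
r3: T_3,1=2×1+0=2; T_3,2=2×1+1=3; T_3,3=2×0+1=1
r4: T_4,1=3×2+0=6; T_4,2=3×3+2=11; T_4,3=3×1+3=6; T_4,4=3×0+1=1
Read c(4,1) = 6, c(4,2) = 11, c(4,3) = 6, c(4,4) = 1.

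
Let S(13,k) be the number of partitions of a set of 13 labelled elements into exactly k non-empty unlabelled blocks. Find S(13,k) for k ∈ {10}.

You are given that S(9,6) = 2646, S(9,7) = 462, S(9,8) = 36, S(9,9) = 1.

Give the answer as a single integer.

@10  (10,7):462·7+2646→5880, (10,8):36·8+462→750, (10,9):1·9+36→45, (10,10):0·10+1→1
@11  (11,8):750·8+5880→11880, (11,9):45·9+750→1155, (11,10):1·10+45→55
@12  (12,9):1155·9+11880→22275, (12,10):55·10+1155→1705
@13  (13,10):1705·10+22275→39325
Read S(13,10) = 39325.

39325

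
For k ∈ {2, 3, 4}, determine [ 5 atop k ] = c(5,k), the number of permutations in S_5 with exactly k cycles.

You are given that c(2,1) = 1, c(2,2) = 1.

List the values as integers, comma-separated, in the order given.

50, 35, 10

i=3: T(3,1)=0+2·1=2 | T(3,2)=1+2·1=3 | T(3,3)=1+2·0=1
i=4: T(4,1)=0+3·2=6 | T(4,2)=2+3·3=11 | T(4,3)=3+3·1=6 | T(4,4)=1+3·0=1
i=5: T(5,2)=6+4·11=50 | T(5,3)=11+4·6=35 | T(5,4)=6+4·1=10
Read c(5,2) = 50, c(5,3) = 35, c(5,4) = 10.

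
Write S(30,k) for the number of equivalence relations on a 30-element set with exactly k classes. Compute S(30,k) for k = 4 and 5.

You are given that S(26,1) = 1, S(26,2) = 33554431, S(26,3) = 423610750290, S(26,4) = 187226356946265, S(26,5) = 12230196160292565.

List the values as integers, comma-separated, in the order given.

48004081105038305, 7713000216608565075

r27: T_27,1=1×1+0=1; T_27,2=2×33554431+1=67108863; T_27,3=3×423610750290+33554431=1270865805301; T_27,4=4×187226356946265+423610750290=749329038535350; T_27,5=5×12230196160292565+187226356946265=61338207158409090
r28: T_28,2=2×67108863+1=134217727; T_28,3=3×1270865805301+67108863=3812664524766; T_28,4=4×749329038535350+1270865805301=2998587019946701; T_28,5=5×61338207158409090+749329038535350=307440364830580800
r29: T_29,3=3×3812664524766+134217727=11438127792025; T_29,4=4×2998587019946701+3812664524766=11998160744311570; T_29,5=5×307440364830580800+2998587019946701=1540200411172850701
r30: T_30,4=4×11998160744311570+11438127792025=48004081105038305; T_30,5=5×1540200411172850701+11998160744311570=7713000216608565075
Read S(30,4) = 48004081105038305, S(30,5) = 7713000216608565075.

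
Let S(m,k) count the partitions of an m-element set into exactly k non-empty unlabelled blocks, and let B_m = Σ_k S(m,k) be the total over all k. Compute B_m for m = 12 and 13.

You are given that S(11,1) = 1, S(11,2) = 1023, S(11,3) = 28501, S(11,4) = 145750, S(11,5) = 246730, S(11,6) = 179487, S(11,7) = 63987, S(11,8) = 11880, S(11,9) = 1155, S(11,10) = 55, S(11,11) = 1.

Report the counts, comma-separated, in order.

[12] T[12,1]:1*1+0=1 · T[12,2]:2*1023+1=2047 · T[12,3]:3*28501+1023=86526 · T[12,4]:4*145750+28501=611501 · T[12,5]:5*246730+145750=1379400 · T[12,6]:6*179487+246730=1323652 · T[12,7]:7*63987+179487=627396 · T[12,8]:8*11880+63987=159027 · T[12,9]:9*1155+11880=22275 · T[12,10]:10*55+1155=1705 · T[12,11]:11*1+55=66 · T[12,12]:12*0+1=1
[13] T[13,1]:1*1+0=1 · T[13,2]:2*2047+1=4095 · T[13,3]:3*86526+2047=261625 · T[13,4]:4*611501+86526=2532530 · T[13,5]:5*1379400+611501=7508501 · T[13,6]:6*1323652+1379400=9321312 · T[13,7]:7*627396+1323652=5715424 · T[13,8]:8*159027+627396=1899612 · T[13,9]:9*22275+159027=359502 · T[13,10]:10*1705+22275=39325 · T[13,11]:11*66+1705=2431 · T[13,12]:12*1+66=78 · T[13,13]:13*0+1=1
B_12 = ΣS(12,k) = 1+2047+86526+611501+1379400+1323652+627396+159027+22275+1705+66+1 = 4213597
B_13 = ΣS(13,k) = 1+4095+261625+2532530+7508501+9321312+5715424+1899612+359502+39325+2431+78+1 = 27644437

4213597, 27644437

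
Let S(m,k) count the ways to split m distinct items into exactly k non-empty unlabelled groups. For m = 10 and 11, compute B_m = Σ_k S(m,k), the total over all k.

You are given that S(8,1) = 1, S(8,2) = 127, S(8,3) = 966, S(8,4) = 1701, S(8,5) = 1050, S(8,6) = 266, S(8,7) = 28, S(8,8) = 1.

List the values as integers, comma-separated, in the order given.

i=9: T(9,1)=0+1·1=1 | T(9,2)=1+2·127=255 | T(9,3)=127+3·966=3025 | T(9,4)=966+4·1701=7770 | T(9,5)=1701+5·1050=6951 | T(9,6)=1050+6·266=2646 | T(9,7)=266+7·28=462 | T(9,8)=28+8·1=36 | T(9,9)=1+9·0=1
i=10: T(10,1)=0+1·1=1 | T(10,2)=1+2·255=511 | T(10,3)=255+3·3025=9330 | T(10,4)=3025+4·7770=34105 | T(10,5)=7770+5·6951=42525 | T(10,6)=6951+6·2646=22827 | T(10,7)=2646+7·462=5880 | T(10,8)=462+8·36=750 | T(10,9)=36+9·1=45 | T(10,10)=1+10·0=1
i=11: T(11,1)=0+1·1=1 | T(11,2)=1+2·511=1023 | T(11,3)=511+3·9330=28501 | T(11,4)=9330+4·34105=145750 | T(11,5)=34105+5·42525=246730 | T(11,6)=42525+6·22827=179487 | T(11,7)=22827+7·5880=63987 | T(11,8)=5880+8·750=11880 | T(11,9)=750+9·45=1155 | T(11,10)=45+10·1=55 | T(11,11)=1+11·0=1
B_10 = ΣS(10,k) = 1+511+9330+34105+42525+22827+5880+750+45+1 = 115975
B_11 = ΣS(11,k) = 1+1023+28501+145750+246730+179487+63987+11880+1155+55+1 = 678570

115975, 678570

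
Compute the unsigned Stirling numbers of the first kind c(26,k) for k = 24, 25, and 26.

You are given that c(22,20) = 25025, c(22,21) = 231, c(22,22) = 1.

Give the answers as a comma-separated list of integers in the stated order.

row 23: T[23][21]=22·231+25025=30107  T[23][22]=22·1+231=253  T[23][23]=22·0+1=1
row 24: T[24][22]=23·253+30107=35926  T[24][23]=23·1+253=276  T[24][24]=23·0+1=1
row 25: T[25][23]=24·276+35926=42550  T[25][24]=24·1+276=300  T[25][25]=24·0+1=1
row 26: T[26][24]=25·300+42550=50050  T[26][25]=25·1+300=325  T[26][26]=25·0+1=1
Read c(26,24) = 50050, c(26,25) = 325, c(26,26) = 1.

50050, 325, 1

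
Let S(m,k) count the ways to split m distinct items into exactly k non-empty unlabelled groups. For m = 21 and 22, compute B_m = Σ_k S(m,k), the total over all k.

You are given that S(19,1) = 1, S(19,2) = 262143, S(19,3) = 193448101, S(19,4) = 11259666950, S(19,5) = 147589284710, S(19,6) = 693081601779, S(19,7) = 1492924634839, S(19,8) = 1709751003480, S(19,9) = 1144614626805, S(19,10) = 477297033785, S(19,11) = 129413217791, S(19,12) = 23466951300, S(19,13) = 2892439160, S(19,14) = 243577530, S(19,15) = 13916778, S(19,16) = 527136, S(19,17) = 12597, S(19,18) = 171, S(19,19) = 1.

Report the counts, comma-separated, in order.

@20  (20,1):1·1+0→1, (20,2):262143·2+1→524287, (20,3):193448101·3+262143→580606446, (20,4):11259666950·4+193448101→45232115901, (20,5):147589284710·5+11259666950→749206090500, (20,6):693081601779·6+147589284710→4306078895384, (20,7):1492924634839·7+693081601779→11143554045652, (20,8):1709751003480·8+1492924634839→15170932662679, (20,9):1144614626805·9+1709751003480→12011282644725, (20,10):477297033785·10+1144614626805→5917584964655, (20,11):129413217791·11+477297033785→1900842429486, (20,12):23466951300·12+129413217791→411016633391, (20,13):2892439160·13+23466951300→61068660380, (20,14):243577530·14+2892439160→6302524580, (20,15):13916778·15+243577530→452329200, (20,16):527136·16+13916778→22350954, (20,17):12597·17+527136→741285, (20,18):171·18+12597→15675, (20,19):1·19+171→190, (20,20):0·20+1→1
@21  (21,1):1·1+0→1, (21,2):524287·2+1→1048575, (21,3):580606446·3+524287→1742343625, (21,4):45232115901·4+580606446→181509070050, (21,5):749206090500·5+45232115901→3791262568401, (21,6):4306078895384·6+749206090500→26585679462804, (21,7):11143554045652·7+4306078895384→82310957214948, (21,8):15170932662679·8+11143554045652→132511015347084, (21,9):12011282644725·9+15170932662679→123272476465204, (21,10):5917584964655·10+12011282644725→71187132291275, (21,11):1900842429486·11+5917584964655→26826851689001, (21,12):411016633391·12+1900842429486→6833042030178, (21,13):61068660380·13+411016633391→1204909218331, (21,14):6302524580·14+61068660380→149304004500, (21,15):452329200·15+6302524580→13087462580, (21,16):22350954·16+452329200→809944464, (21,17):741285·17+22350954→34952799, (21,18):15675·18+741285→1023435, (21,19):190·19+15675→19285, (21,20):1·20+190→210, (21,21):0·21+1→1
@22  (22,1):1·1+0→1, (22,2):1048575·2+1→2097151, (22,3):1742343625·3+1048575→5228079450, (22,4):181509070050·4+1742343625→727778623825, (22,5):3791262568401·5+181509070050→19137821912055, (22,6):26585679462804·6+3791262568401→163305339345225, (22,7):82310957214948·7+26585679462804→602762379967440, (22,8):132511015347084·8+82310957214948→1142399079991620, (22,9):123272476465204·9+132511015347084→1241963303533920, (22,10):71187132291275·10+123272476465204→835143799377954, (22,11):26826851689001·11+71187132291275→366282500870286, (22,12):6833042030178·12+26826851689001→108823356051137, (22,13):1204909218331·13+6833042030178→22496861868481, (22,14):149304004500·14+1204909218331→3295165281331, (22,15):13087462580·15+149304004500→345615943200, (22,16):809944464·16+13087462580→26046574004, (22,17):34952799·17+809944464→1404142047, (22,18):1023435·18+34952799→53374629, (22,19):19285·19+1023435→1389850, (22,20):210·20+19285→23485, (22,21):1·21+210→231, (22,22):0·22+1→1
B_21 = ΣS(21,k) = 1+1048575+1742343625+181509070050+3791262568401+26585679462804+82310957214948+132511015347084+123272476465204+71187132291275+26826851689001+6833042030178+1204909218331+149304004500+13087462580+809944464+34952799+1023435+19285+210+1 = 474869816156751
B_22 = ΣS(22,k) = 1+2097151+5228079450+727778623825+19137821912055+163305339345225+602762379967440+1142399079991620+1241963303533920+835143799377954+366282500870286+108823356051137+22496861868481+3295165281331+345615943200+26046574004+1404142047+53374629+1389850+23485+231+1 = 4506715738447323

474869816156751, 4506715738447323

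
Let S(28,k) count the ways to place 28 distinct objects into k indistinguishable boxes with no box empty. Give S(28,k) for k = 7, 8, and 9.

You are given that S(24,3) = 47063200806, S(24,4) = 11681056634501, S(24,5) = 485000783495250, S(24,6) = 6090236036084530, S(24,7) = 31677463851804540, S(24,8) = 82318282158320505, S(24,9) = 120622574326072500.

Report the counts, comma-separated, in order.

row 25: T[25][4]=4·11681056634501+47063200806=46771289738810  T[25][5]=5·485000783495250+11681056634501=2436684974110751  T[25][6]=6·6090236036084530+485000783495250=37026417000002430  T[25][7]=7·31677463851804540+6090236036084530=227832482998716310  T[25][8]=8·82318282158320505+31677463851804540=690223721118368580  T[25][9]=9·120622574326072500+82318282158320505=1167921451092973005
row 26: T[26][5]=5·2436684974110751+46771289738810=12230196160292565  T[26][6]=6·37026417000002430+2436684974110751=224595186974125331  T[26][7]=7·227832482998716310+37026417000002430=1631853797991016600  T[26][8]=8·690223721118368580+227832482998716310=5749622251945664950  T[26][9]=9·1167921451092973005+690223721118368580=11201516780955125625
row 27: T[27][6]=6·224595186974125331+12230196160292565=1359801318005044551  T[27][7]=7·1631853797991016600+224595186974125331=11647571772911241531  T[27][8]=8·5749622251945664950+1631853797991016600=47628831813556336200  T[27][9]=9·11201516780955125625+5749622251945664950=106563273280541795575
row 28: T[28][7]=7·11647571772911241531+1359801318005044551=82892803728383735268  T[28][8]=8·47628831813556336200+11647571772911241531=392678226281361931131  T[28][9]=9·106563273280541795575+47628831813556336200=1006698291338432496375
Read S(28,7) = 82892803728383735268, S(28,8) = 392678226281361931131, S(28,9) = 1006698291338432496375.

82892803728383735268, 392678226281361931131, 1006698291338432496375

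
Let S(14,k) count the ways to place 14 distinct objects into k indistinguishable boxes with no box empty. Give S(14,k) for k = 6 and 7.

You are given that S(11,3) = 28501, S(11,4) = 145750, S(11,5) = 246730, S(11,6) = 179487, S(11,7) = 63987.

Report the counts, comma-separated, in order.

63436373, 49329280

r12: T_12,4=4×145750+28501=611501; T_12,5=5×246730+145750=1379400; T_12,6=6×179487+246730=1323652; T_12,7=7×63987+179487=627396
r13: T_13,5=5×1379400+611501=7508501; T_13,6=6×1323652+1379400=9321312; T_13,7=7×627396+1323652=5715424
r14: T_14,6=6×9321312+7508501=63436373; T_14,7=7×5715424+9321312=49329280
Read S(14,6) = 63436373, S(14,7) = 49329280.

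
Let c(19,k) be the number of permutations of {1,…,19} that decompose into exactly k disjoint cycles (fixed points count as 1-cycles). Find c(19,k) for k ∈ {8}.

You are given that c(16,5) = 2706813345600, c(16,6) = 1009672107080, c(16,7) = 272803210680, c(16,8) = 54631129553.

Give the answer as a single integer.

[17] T[17,6]:16*1009672107080+2706813345600=18861567058880 · T[17,7]:16*272803210680+1009672107080=5374523477960 · T[17,8]:16*54631129553+272803210680=1146901283528
[18] T[18,7]:17*5374523477960+18861567058880=110228466184200 · T[18,8]:17*1146901283528+5374523477960=24871845297936
[19] T[19,8]:18*24871845297936+110228466184200=557921681547048
Read c(19,8) = 557921681547048.

557921681547048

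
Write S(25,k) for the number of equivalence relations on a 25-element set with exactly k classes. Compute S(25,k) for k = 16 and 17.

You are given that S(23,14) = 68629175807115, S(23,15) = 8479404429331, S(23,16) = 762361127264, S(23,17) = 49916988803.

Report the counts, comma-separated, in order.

526655161695960, 48063331393110

[24] T[24,15]:15*8479404429331+68629175807115=195820242247080 · T[24,16]:16*762361127264+8479404429331=20677182465555 · T[24,17]:17*49916988803+762361127264=1610949936915
[25] T[25,16]:16*20677182465555+195820242247080=526655161695960 · T[25,17]:17*1610949936915+20677182465555=48063331393110
Read S(25,16) = 526655161695960, S(25,17) = 48063331393110.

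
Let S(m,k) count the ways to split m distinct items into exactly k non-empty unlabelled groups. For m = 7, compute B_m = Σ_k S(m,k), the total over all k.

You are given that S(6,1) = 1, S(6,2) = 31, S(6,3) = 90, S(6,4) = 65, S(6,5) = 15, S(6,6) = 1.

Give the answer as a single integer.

r7: T_7,1=1×1+0=1; T_7,2=2×31+1=63; T_7,3=3×90+31=301; T_7,4=4×65+90=350; T_7,5=5×15+65=140; T_7,6=6×1+15=21; T_7,7=7×0+1=1
B_7 = ΣS(7,k) = 1+63+301+350+140+21+1 = 877

877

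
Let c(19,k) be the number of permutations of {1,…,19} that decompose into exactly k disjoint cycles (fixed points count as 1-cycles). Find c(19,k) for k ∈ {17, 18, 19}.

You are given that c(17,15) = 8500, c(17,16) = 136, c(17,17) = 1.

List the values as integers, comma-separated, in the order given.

@18  (18,16):136·17+8500→10812, (18,17):1·17+136→153, (18,18):0·17+1→1
@19  (19,17):153·18+10812→13566, (19,18):1·18+153→171, (19,19):0·18+1→1
Read c(19,17) = 13566, c(19,18) = 171, c(19,19) = 1.

13566, 171, 1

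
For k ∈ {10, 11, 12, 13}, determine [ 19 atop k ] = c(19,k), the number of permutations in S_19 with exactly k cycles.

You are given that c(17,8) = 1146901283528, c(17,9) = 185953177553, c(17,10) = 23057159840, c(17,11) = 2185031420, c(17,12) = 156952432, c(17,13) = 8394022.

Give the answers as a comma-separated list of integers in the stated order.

row 18: T[18][9]=17·185953177553+1146901283528=4308105301929  T[18][10]=17·23057159840+185953177553=577924894833  T[18][11]=17·2185031420+23057159840=60202693980  T[18][12]=17·156952432+2185031420=4853222764  T[18][13]=17·8394022+156952432=299650806
row 19: T[19][10]=18·577924894833+4308105301929=14710753408923  T[19][11]=18·60202693980+577924894833=1661573386473  T[19][12]=18·4853222764+60202693980=147560703732  T[19][13]=18·299650806+4853222764=10246937272
Read c(19,10) = 14710753408923, c(19,11) = 1661573386473, c(19,12) = 147560703732, c(19,13) = 10246937272.

14710753408923, 1661573386473, 147560703732, 10246937272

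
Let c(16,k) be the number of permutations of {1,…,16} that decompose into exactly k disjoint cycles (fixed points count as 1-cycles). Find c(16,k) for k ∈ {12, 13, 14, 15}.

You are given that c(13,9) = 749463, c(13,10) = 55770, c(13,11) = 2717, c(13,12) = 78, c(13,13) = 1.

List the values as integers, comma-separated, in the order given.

4899622, 218400, 6580, 120

i=14: T(14,10)=749463+13·55770=1474473 | T(14,11)=55770+13·2717=91091 | T(14,12)=2717+13·78=3731 | T(14,13)=78+13·1=91 | T(14,14)=1+13·0=1
i=15: T(15,11)=1474473+14·91091=2749747 | T(15,12)=91091+14·3731=143325 | T(15,13)=3731+14·91=5005 | T(15,14)=91+14·1=105 | T(15,15)=1+14·0=1
i=16: T(16,12)=2749747+15·143325=4899622 | T(16,13)=143325+15·5005=218400 | T(16,14)=5005+15·105=6580 | T(16,15)=105+15·1=120
Read c(16,12) = 4899622, c(16,13) = 218400, c(16,14) = 6580, c(16,15) = 120.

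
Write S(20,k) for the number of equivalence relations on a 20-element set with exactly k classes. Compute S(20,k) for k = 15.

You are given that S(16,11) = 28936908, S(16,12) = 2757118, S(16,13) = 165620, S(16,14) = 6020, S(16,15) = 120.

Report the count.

452329200

r17: T_17,12=12×2757118+28936908=62022324; T_17,13=13×165620+2757118=4910178; T_17,14=14×6020+165620=249900; T_17,15=15×120+6020=7820
r18: T_18,13=13×4910178+62022324=125854638; T_18,14=14×249900+4910178=8408778; T_18,15=15×7820+249900=367200
r19: T_19,14=14×8408778+125854638=243577530; T_19,15=15×367200+8408778=13916778
r20: T_20,15=15×13916778+243577530=452329200
Read S(20,15) = 452329200.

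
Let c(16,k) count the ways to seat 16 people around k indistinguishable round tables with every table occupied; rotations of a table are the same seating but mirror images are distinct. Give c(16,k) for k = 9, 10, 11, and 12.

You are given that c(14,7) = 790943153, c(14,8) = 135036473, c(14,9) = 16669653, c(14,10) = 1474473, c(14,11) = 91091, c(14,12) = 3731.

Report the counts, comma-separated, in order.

@15  (15,8):135036473·14+790943153→2681453775, (15,9):16669653·14+135036473→368411615, (15,10):1474473·14+16669653→37312275, (15,11):91091·14+1474473→2749747, (15,12):3731·14+91091→143325
@16  (16,9):368411615·15+2681453775→8207628000, (16,10):37312275·15+368411615→928095740, (16,11):2749747·15+37312275→78558480, (16,12):143325·15+2749747→4899622
Read c(16,9) = 8207628000, c(16,10) = 928095740, c(16,11) = 78558480, c(16,12) = 4899622.

8207628000, 928095740, 78558480, 4899622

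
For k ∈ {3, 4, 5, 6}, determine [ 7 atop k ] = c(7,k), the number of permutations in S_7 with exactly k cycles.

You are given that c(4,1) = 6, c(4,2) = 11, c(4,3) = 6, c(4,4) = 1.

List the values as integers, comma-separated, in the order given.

i=5: T(5,1)=0+4·6=24 | T(5,2)=6+4·11=50 | T(5,3)=11+4·6=35 | T(5,4)=6+4·1=10 | T(5,5)=1+4·0=1
i=6: T(6,2)=24+5·50=274 | T(6,3)=50+5·35=225 | T(6,4)=35+5·10=85 | T(6,5)=10+5·1=15 | T(6,6)=1+5·0=1
i=7: T(7,3)=274+6·225=1624 | T(7,4)=225+6·85=735 | T(7,5)=85+6·15=175 | T(7,6)=15+6·1=21
Read c(7,3) = 1624, c(7,4) = 735, c(7,5) = 175, c(7,6) = 21.

1624, 735, 175, 21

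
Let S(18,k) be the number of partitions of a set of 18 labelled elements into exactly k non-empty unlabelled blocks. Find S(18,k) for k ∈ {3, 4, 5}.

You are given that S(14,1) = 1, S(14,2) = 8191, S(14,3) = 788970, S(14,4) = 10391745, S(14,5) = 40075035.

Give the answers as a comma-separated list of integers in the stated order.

r15: T_15,1=1×1+0=1; T_15,2=2×8191+1=16383; T_15,3=3×788970+8191=2375101; T_15,4=4×10391745+788970=42355950; T_15,5=5×40075035+10391745=210766920
r16: T_16,1=1×1+0=1; T_16,2=2×16383+1=32767; T_16,3=3×2375101+16383=7141686; T_16,4=4×42355950+2375101=171798901; T_16,5=5×210766920+42355950=1096190550
r17: T_17,2=2×32767+1=65535; T_17,3=3×7141686+32767=21457825; T_17,4=4×171798901+7141686=694337290; T_17,5=5×1096190550+171798901=5652751651
r18: T_18,3=3×21457825+65535=64439010; T_18,4=4×694337290+21457825=2798806985; T_18,5=5×5652751651+694337290=28958095545
Read S(18,3) = 64439010, S(18,4) = 2798806985, S(18,5) = 28958095545.

64439010, 2798806985, 28958095545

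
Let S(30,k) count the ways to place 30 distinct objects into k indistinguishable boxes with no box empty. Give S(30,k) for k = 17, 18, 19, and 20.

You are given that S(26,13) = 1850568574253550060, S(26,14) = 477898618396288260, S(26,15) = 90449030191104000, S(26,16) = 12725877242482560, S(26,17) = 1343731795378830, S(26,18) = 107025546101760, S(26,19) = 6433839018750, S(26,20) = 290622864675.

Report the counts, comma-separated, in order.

511605167806434372210, 68591811024147549270, 7145845579888333500, 581535955088511150

@27  (27,14):477898618396288260·14+1850568574253550060→8541149231801585700, (27,15):90449030191104000·15+477898618396288260→1834634071262848260, (27,16):12725877242482560·16+90449030191104000→294063066070824960, (27,17):1343731795378830·17+12725877242482560→35569317763922670, (27,18):107025546101760·18+1343731795378830→3270191625210510, (27,19):6433839018750·19+107025546101760→229268487458010, (27,20):290622864675·20+6433839018750→12246296312250
@28  (28,15):1834634071262848260·15+8541149231801585700→36060660300744309600, (28,16):294063066070824960·16+1834634071262848260→6539643128396047620, (28,17):35569317763922670·17+294063066070824960→898741468057510350, (28,18):3270191625210510·18+35569317763922670→94432767017711850, (28,19):229268487458010·19+3270191625210510→7626292886912700, (28,20):12246296312250·20+229268487458010→474194413703010
@29  (29,16):6539643128396047620·16+36060660300744309600→140694950355081071520, (29,17):898741468057510350·17+6539643128396047620→21818248085373723570, (29,18):94432767017711850·18+898741468057510350→2598531274376323650, (29,19):7626292886912700·19+94432767017711850→239332331869053150, (29,20):474194413703010·20+7626292886912700→17110181160972900
@30  (30,17):21818248085373723570·17+140694950355081071520→511605167806434372210, (30,18):2598531274376323650·18+21818248085373723570→68591811024147549270, (30,19):239332331869053150·19+2598531274376323650→7145845579888333500, (30,20):17110181160972900·20+239332331869053150→581535955088511150
Read S(30,17) = 511605167806434372210, S(30,18) = 68591811024147549270, S(30,19) = 7145845579888333500, S(30,20) = 581535955088511150.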